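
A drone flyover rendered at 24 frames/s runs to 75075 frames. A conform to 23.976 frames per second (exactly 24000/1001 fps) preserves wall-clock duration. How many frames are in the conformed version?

75000 frames

Target frames = source frames × (target rate / source rate) = 75075 × (24000/1001)/(24) = 75075 × 1000/1001 = 75000.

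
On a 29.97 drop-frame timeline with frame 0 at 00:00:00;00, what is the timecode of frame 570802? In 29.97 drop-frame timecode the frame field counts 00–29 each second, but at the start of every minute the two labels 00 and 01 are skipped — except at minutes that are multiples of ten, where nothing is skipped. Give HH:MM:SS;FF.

Ten DF minutes hold 17982 frames, so frame 570802 lies in block 31 (frames 557442–575423) with 13360 frames into that block.
The block's first minute is 1800 frames and the rest 1798 each; 13360 frames reaches minute 7, so 31 × 18 + 7 × 2 = 572 labels have been skipped so far.
Adding those back, label number 570802 + 572 = 571374 at 30 labels/s is 19045 s + 24 f = 5 h 17 min 25 s frame 24, i.e. 05:17:25;24.

05:17:25;24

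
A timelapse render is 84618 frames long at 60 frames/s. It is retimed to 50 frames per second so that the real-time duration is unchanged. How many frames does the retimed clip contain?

Target frames = source frames × (target rate / source rate) = 84618 × (50)/(60) = 84618 × 5/6 = 70515.

70515 frames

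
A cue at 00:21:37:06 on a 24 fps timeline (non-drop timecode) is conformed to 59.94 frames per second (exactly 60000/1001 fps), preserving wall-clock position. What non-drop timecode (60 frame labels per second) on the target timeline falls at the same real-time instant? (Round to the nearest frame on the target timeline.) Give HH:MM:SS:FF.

00:21:35:57

Source frame index: (0×3600 + 21×60 + 37) × 24 + 6 = 31134.
Real time: 31134 / (24) = 5189/4 s.
Target frame: (5189/4) × (60000/1001) = 77835000/1001 ≈ 77757.243 → 77757.
At 60 labels/s: frame 77757 → 00:21:35:57.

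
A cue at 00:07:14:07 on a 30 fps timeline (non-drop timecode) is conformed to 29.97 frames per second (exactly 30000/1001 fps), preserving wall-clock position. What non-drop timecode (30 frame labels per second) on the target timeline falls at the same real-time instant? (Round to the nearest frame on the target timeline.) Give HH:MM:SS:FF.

Source frame index: (0×3600 + 7×60 + 14) × 30 + 7 = 13027.
Real time: 13027 / (30) = 13027/30 s.
Target frame: (13027/30) × (30000/1001) = 1861000/143 ≈ 13013.986 → 13014.
At 30 labels/s: frame 13014 → 00:07:13:24.

00:07:13:24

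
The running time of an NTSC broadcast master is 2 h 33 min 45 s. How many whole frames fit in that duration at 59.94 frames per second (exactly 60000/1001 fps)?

552947 frames

2 h 33 min 45 s = 9225 s.
Frames = 9225 × 60000/1001 = 553500000/1001 ≈ 552947.0529.
Complete frames: 552947.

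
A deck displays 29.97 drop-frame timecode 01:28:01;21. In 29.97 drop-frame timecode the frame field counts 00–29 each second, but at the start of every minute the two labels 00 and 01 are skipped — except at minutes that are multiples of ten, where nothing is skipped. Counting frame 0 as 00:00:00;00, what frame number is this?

Complete 10-minute blocks: 8, each 17982 frames → 143856.
Remaining 8 whole minutes in the current block: 1800 + 7 × 1798 = 14386 frames.
Within the current minute: 1 × 30 + 21 − 2 = 49 (labels ;00/;01 skipped at this minute). Total = 143856 + 14386 + 49 = 158291.

158291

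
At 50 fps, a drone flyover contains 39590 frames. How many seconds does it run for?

791.8 seconds

Running time = 39590 / (50) = 791.8 s.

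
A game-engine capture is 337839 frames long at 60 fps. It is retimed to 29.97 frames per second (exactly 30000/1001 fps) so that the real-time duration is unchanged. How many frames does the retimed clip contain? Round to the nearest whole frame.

168751 frames

Frames at target rate = 337839 × (30000/1001) / (60) = 168919500/1001 ≈ 168750.749.
Nearest whole frame: 168751.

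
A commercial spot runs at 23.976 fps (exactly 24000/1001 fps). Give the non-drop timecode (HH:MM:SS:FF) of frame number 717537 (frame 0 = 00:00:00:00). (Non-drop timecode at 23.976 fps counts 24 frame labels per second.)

08:18:17:09

717537 ÷ 24 = 29897 full seconds, remainder 9 frames.
29897 s = 8 h 18 min 17 s.
Timecode: 08:18:17:09.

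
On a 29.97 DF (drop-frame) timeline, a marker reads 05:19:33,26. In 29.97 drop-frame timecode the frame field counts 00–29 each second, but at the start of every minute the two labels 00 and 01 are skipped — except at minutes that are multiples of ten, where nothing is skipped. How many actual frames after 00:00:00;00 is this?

As if non-drop at 30 labels/s: (5 × 3600 + 19 × 60 + 33) × 30 + 26 = 575216.
Minute boundaries passed: 319; those not divisible by 10: 319 − 31 = 288; dropped labels = 2 × 288 = 576.
Actual frame index = 575216 − 576 = 574640.

574640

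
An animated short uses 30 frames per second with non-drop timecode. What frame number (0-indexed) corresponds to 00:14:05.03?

25353

Total seconds to the label: (0 × 3600 + 14 × 60 + 5) = 845.
Frame index = 845 × 30 + 3 = 25353.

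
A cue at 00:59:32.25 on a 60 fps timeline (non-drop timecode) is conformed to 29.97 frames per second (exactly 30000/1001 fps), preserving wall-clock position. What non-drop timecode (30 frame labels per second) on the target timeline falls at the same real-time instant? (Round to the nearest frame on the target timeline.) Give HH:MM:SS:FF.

Source frame index: (0×3600 + 59×60 + 32) × 60 + 25 = 214345.
Real time: 214345 / (60) = 42869/12 s.
Target frame: (42869/12) × (30000/1001) = 107172500/1001 ≈ 107065.435 → 107065.
At 30 labels/s: frame 107065 → 00:59:28:25.

00:59:28:25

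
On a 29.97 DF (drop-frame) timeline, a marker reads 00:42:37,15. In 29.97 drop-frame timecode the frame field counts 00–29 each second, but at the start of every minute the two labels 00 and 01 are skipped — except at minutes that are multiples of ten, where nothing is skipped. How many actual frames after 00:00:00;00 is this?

76649

Complete 10-minute blocks: 4, each 17982 frames → 71928.
Remaining 2 whole minutes in the current block: 1800 + 1 × 1798 = 3598 frames.
Within the current minute: 37 × 30 + 15 − 2 = 1123 (labels ;00/;01 skipped at this minute). Total = 71928 + 3598 + 1123 = 76649.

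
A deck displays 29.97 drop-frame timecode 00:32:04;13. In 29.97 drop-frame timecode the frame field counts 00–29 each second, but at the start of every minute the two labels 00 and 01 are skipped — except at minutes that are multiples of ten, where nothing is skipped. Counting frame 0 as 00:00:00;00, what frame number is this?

Complete 10-minute blocks: 3, each 17982 frames → 53946.
Remaining 2 whole minutes in the current block: 1800 + 1 × 1798 = 3598 frames.
Within the current minute: 4 × 30 + 13 − 2 = 131 (labels ;00/;01 skipped at this minute). Total = 53946 + 3598 + 131 = 57675.

57675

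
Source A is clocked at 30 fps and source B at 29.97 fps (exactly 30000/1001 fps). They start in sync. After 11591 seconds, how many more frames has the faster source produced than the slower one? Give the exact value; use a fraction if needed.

347730/1001 frames

A emits 30 × 11591 = 347730 frames; B emits 30000/1001 × 11591 = 347730000/1001.
Difference = 347730/1001 frames (≈ 347.3826); B is behind A.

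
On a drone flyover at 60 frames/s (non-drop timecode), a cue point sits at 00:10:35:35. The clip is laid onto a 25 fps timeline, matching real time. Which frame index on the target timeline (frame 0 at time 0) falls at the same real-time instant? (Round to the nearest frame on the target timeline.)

frame 15890

Source frame index: (0×3600 + 10×60 + 35) × 60 + 35 = 38135.
Real time: 38135 / (60) = 7627/12 s.
Target frame: (7627/12) × (25) = 190675/12 ≈ 15889.583 → 15890.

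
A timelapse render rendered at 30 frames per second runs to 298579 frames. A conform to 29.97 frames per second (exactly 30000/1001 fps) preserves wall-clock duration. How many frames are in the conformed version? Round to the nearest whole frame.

298281 frames

Frames at target rate = 298579 × (30000/1001) / (30) = 298579000/1001 ≈ 298280.719.
Nearest whole frame: 298281.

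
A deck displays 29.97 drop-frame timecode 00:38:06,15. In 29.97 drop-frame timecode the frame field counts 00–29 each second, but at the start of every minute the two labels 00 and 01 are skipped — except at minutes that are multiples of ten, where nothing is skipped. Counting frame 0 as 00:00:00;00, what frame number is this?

As if non-drop at 30 labels/s: (0 × 3600 + 38 × 60 + 6) × 30 + 15 = 68595.
Minute boundaries passed: 38; those not divisible by 10: 38 − 3 = 35; dropped labels = 2 × 35 = 70.
Actual frame index = 68595 − 70 = 68525.

68525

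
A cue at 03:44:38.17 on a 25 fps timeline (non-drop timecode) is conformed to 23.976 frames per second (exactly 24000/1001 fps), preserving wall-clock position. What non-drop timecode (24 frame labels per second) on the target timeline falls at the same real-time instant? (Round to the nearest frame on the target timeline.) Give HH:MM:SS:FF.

Source frame index: (3×3600 + 44×60 + 38) × 25 + 17 = 336967.
Real time: 336967 / (25) = 336967/25 s.
Target frame: (336967/25) × (24000/1001) = 323488320/1001 ≈ 323165.155 → 323165.
At 24 labels/s: frame 323165 → 03:44:25:05.

03:44:25:05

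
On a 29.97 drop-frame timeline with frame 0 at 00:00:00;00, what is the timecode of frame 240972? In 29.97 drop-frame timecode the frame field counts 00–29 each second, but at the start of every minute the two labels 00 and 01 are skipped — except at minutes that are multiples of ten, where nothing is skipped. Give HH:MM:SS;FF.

02:14:00;14

Each 10-minute DF block holds 10 × 60 × 30 − 9 × 2 = 17982 frames. 240972 ÷ 17982 → 13 full blocks, remainder 7206.
Within the partial block the first minute is 1800 frames and each further minute 1798, so 4 further minute boundaries passed. Total skipped labels = 18 × 13 + 2 × 4 = 242.
Non-drop label index = 240972 + 242 = 241214; at 30 labels/s that is 02:14:00:14, i.e. DF 02:14:00;14.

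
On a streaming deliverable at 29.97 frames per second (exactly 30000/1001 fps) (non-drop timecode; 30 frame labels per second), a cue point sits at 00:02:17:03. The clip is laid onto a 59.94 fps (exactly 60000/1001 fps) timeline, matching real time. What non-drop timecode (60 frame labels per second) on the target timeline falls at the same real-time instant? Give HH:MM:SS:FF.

00:02:17:06

Source frame index: (0×3600 + 2×60 + 17) × 30 + 3 = 4113.
Real time: 4113 / (30000/1001) = 1372371/10000 s.
Target frame: (1372371/10000) × (60000/1001) = 8226.
At 60 labels/s: frame 8226 → 00:02:17:06.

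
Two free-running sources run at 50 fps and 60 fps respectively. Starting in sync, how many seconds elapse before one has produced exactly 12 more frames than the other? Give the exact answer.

The gap grows by |60 − 50| = 10 frames per second.
Time for a 12-frame gap: 12 ÷ (10) = 1.2 s.

1.2 seconds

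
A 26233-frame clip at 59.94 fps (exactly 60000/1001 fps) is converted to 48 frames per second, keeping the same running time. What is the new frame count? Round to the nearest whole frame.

Frames at target rate = 26233 × (48) / (60000/1001) = 26259233/1250 ≈ 21007.386.
Nearest whole frame: 21007.

21007 frames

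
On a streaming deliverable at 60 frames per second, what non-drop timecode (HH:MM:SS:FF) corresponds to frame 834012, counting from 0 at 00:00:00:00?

834012 ÷ 60 = 13900 full seconds, remainder 12 frames.
13900 s = 3 h 51 min 40 s.
Timecode: 03:51:40:12.

03:51:40:12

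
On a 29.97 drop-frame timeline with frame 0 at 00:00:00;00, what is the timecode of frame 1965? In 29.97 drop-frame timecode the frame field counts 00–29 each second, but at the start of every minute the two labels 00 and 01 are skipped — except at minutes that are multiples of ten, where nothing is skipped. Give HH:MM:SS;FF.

Ten DF minutes hold 17982 frames, so frame 1965 lies in block 0 (frames 0–17981) with 1965 frames into that block.
The block's first minute is 1800 frames and the rest 1798 each; 1965 frames reaches minute 1, so 0 × 18 + 1 × 2 = 2 labels have been skipped so far.
Adding those back, label number 1965 + 2 = 1967 at 30 labels/s is 65 s + 17 f = 0 h 1 min 5 s frame 17, i.e. 00:01:05;17.

00:01:05;17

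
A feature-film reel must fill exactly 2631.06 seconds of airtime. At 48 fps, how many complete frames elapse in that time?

126290 frames

Frames = 2631.06 × 48 = 3157272/25 ≈ 126290.8800.
Complete frames: 126290.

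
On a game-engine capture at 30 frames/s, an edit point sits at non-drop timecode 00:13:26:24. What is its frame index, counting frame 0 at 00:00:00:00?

Total seconds to the label: (0 × 3600 + 13 × 60 + 26) = 806.
Frame index = 806 × 30 + 24 = 24204.

frame 24204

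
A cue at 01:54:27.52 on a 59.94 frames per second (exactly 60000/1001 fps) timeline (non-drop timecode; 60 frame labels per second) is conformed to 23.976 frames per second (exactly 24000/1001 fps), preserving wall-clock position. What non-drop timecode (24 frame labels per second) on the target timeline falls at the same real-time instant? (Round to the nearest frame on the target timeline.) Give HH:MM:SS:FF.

Source frame index: (1×3600 + 54×60 + 27) × 60 + 52 = 412072.
Real time: 412072 / (60000/1001) = 51560509/7500 s.
Target frame: (51560509/7500) × (24000/1001) = 824144/5 ≈ 164828.800 → 164829.
At 24 labels/s: frame 164829 → 01:54:27:21.

01:54:27:21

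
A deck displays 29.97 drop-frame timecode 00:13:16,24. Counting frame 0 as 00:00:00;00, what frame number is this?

Complete 10-minute blocks: 1, each 17982 frames → 17982.
Remaining 3 whole minutes in the current block: 1800 + 2 × 1798 = 5396 frames.
Within the current minute: 16 × 30 + 24 − 2 = 502 (labels ;00/;01 skipped at this minute). Total = 17982 + 5396 + 502 = 23880.

23880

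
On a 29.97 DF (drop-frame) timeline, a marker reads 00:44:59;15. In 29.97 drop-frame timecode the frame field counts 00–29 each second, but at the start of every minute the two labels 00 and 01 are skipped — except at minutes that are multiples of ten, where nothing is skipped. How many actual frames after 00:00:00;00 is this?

As if non-drop at 30 labels/s: (0 × 3600 + 44 × 60 + 59) × 30 + 15 = 80985.
Minute boundaries passed: 44; those not divisible by 10: 44 − 4 = 40; dropped labels = 2 × 40 = 80.
Actual frame index = 80985 − 80 = 80905.

80905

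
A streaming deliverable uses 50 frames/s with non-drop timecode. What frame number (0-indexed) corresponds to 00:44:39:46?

133996

Total seconds to the label: (0 × 3600 + 44 × 60 + 39) = 2679.
Frame index = 2679 × 50 + 46 = 133996.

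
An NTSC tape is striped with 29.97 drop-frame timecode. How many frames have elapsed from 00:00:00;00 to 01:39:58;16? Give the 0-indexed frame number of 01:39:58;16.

As if non-drop at 30 labels/s: (1 × 3600 + 39 × 60 + 58) × 30 + 16 = 179956.
Minute boundaries passed: 99; those not divisible by 10: 99 − 9 = 90; dropped labels = 2 × 90 = 180.
Actual frame index = 179956 − 180 = 179776.

179776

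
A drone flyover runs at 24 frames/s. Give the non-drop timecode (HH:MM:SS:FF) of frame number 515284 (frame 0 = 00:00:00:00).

515284 ÷ 24 = 21470 full seconds, remainder 4 frames.
21470 s = 5 h 57 min 50 s.
Timecode: 05:57:50:04.

05:57:50:04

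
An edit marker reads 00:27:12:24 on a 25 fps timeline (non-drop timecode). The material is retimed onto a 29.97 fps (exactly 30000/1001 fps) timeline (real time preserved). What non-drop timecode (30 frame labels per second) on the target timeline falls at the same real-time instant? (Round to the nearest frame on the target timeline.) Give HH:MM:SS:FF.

Source frame index: (0×3600 + 27×60 + 12) × 25 + 24 = 40824.
Real time: 40824 / (25) = 40824/25 s.
Target frame: (40824/25) × (30000/1001) = 6998400/143 ≈ 48939.860 → 48940.
At 30 labels/s: frame 48940 → 00:27:11:10.

00:27:11:10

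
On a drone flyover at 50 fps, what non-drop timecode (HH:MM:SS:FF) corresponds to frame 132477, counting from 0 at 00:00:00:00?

132477 ÷ 50 = 2649 full seconds, remainder 27 frames.
2649 s = 0 h 44 min 9 s.
Timecode: 00:44:09:27.

00:44:09:27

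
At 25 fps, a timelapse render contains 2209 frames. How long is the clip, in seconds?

Running time = 2209 / (25) = 88.36 s.

88.36 seconds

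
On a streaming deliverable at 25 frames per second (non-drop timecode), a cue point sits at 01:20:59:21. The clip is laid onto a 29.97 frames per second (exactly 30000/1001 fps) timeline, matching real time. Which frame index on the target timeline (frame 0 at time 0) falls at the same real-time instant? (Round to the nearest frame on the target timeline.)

frame 145650

Source frame index: (1×3600 + 20×60 + 59) × 25 + 21 = 121496.
Real time: 121496 / (25) = 121496/25 s.
Target frame: (121496/25) × (30000/1001) = 145795200/1001 ≈ 145649.550 → 145650.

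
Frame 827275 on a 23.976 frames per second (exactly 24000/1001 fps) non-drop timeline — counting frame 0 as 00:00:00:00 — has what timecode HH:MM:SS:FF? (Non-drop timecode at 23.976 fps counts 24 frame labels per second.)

827275 ÷ 24 = 34469 full seconds, remainder 19 frames.
34469 s = 9 h 34 min 29 s.
Timecode: 09:34:29:19.

09:34:29:19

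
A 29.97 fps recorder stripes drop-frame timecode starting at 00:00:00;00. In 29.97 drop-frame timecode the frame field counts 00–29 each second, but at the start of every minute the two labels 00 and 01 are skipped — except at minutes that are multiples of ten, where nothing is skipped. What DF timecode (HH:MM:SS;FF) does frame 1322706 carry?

12:15:34;10

Each 10-minute DF block holds 10 × 60 × 30 − 9 × 2 = 17982 frames. 1322706 ÷ 17982 → 73 full blocks, remainder 10020.
Within the partial block the first minute is 1800 frames and each further minute 1798, so 5 further minute boundaries passed. Total skipped labels = 18 × 73 + 2 × 5 = 1324.
Non-drop label index = 1322706 + 1324 = 1324030; at 30 labels/s that is 12:15:34:10, i.e. DF 12:15:34;10.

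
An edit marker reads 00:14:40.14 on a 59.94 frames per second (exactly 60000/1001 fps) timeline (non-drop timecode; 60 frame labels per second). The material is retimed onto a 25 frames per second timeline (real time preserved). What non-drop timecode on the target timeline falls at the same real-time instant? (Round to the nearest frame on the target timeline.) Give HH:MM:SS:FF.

Source frame index: (0×3600 + 14×60 + 40) × 60 + 14 = 52814.
Real time: 52814 / (60000/1001) = 26433407/30000 s.
Target frame: (26433407/30000) × (25) = 26433407/1200 ≈ 22027.839 → 22028.
At 25 labels/s: frame 22028 → 00:14:41:03.

00:14:41:03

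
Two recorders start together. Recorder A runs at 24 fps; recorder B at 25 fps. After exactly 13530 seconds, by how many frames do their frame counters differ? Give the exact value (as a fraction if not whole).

13530 frames

A emits 24 × 13530 = 324720 frames; B emits 25 × 13530 = 338250.
Difference = 13530 frames; B is ahead of A.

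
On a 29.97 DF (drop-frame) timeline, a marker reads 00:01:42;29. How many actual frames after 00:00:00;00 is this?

3087

As if non-drop at 30 labels/s: (0 × 3600 + 1 × 60 + 42) × 30 + 29 = 3089.
Minute boundaries passed: 1; those not divisible by 10: 1 − 0 = 1; dropped labels = 2 × 1 = 2.
Actual frame index = 3089 − 2 = 3087.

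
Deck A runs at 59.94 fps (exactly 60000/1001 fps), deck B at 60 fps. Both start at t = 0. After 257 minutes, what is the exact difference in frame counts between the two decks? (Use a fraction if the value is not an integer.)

257 min = 15420 s.
A emits 60000/1001 × 15420 = 925200000/1001 frames; B emits 60 × 15420 = 925200.
Difference = 925200/1001 frames (≈ 924.2757); B is ahead of A.

925200/1001 frames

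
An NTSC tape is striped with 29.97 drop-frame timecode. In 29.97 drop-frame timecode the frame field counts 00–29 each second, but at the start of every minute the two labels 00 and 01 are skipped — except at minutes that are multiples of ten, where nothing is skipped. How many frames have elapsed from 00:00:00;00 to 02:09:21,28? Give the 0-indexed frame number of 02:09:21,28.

232624

Complete 10-minute blocks: 12, each 17982 frames → 215784.
Remaining 9 whole minutes in the current block: 1800 + 8 × 1798 = 16184 frames.
Within the current minute: 21 × 30 + 28 − 2 = 656 (labels ;00/;01 skipped at this minute). Total = 215784 + 16184 + 656 = 232624.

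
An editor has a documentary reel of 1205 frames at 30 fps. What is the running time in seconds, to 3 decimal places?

Running time = 1205 × 1/30 = 241/6 s ≈ 40.167 s.

40.167 seconds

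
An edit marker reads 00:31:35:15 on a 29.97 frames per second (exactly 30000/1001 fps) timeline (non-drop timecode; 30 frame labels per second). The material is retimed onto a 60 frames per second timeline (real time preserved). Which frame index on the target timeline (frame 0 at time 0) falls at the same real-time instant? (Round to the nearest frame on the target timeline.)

Source frame index: (0×3600 + 31×60 + 35) × 30 + 15 = 56865.
Real time: 56865 / (30000/1001) = 3794791/2000 s.
Target frame: (3794791/2000) × (60) = 11384373/100 ≈ 113843.730 → 113844.

frame 113844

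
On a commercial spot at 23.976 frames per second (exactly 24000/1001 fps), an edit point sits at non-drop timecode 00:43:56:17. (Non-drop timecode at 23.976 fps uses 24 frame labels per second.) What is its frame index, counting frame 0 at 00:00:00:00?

frame 63281

Total seconds to the label: (0 × 3600 + 43 × 60 + 56) = 2636.
Frame index = 2636 × 24 + 17 = 63281.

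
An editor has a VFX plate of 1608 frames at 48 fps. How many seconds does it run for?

Running time = 1608 / (48) = 33.5 s.

33.5 seconds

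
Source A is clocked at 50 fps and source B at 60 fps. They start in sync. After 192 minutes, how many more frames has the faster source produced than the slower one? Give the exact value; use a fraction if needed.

192 min = 11520 s.
A emits 50 × 11520 = 576000 frames; B emits 60 × 11520 = 691200.
Difference = 115200 frames; B is ahead of A.

115200 frames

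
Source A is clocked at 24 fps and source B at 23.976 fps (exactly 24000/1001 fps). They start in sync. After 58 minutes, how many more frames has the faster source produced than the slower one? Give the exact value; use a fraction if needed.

83520/1001 frames

58 min = 3480 s.
A emits 24 × 3480 = 83520 frames; B emits 24000/1001 × 3480 = 83520000/1001.
Difference = 83520/1001 frames (≈ 83.4366); B is behind A.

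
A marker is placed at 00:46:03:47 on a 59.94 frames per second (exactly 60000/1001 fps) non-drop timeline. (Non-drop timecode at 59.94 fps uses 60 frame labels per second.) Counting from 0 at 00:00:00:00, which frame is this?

frame 165827

Total seconds to the label: (0 × 3600 + 46 × 60 + 3) = 2763.
Frame index = 2763 × 60 + 47 = 165827.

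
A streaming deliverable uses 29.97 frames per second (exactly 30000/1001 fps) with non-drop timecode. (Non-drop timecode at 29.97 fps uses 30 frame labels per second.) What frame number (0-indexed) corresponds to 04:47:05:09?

516759

Total seconds to the label: (4 × 3600 + 47 × 60 + 5) = 17225.
Frame index = 17225 × 30 + 9 = 516759.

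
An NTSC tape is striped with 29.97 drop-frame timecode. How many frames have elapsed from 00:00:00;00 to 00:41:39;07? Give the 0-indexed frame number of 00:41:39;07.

74903

As if non-drop at 30 labels/s: (0 × 3600 + 41 × 60 + 39) × 30 + 7 = 74977.
Minute boundaries passed: 41; those not divisible by 10: 41 − 4 = 37; dropped labels = 2 × 37 = 74.
Actual frame index = 74977 − 74 = 74903.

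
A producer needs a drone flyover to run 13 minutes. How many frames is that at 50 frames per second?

39000 frames

13 min = 780 s.
Frames = 780 × 50 = 39000.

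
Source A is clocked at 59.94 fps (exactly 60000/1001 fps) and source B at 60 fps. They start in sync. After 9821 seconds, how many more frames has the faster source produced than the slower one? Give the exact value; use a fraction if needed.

84180/143 frames

A emits 60000/1001 × 9821 = 84180000/143 frames; B emits 60 × 9821 = 589260.
Difference = 84180/143 frames (≈ 588.6713); B is ahead of A.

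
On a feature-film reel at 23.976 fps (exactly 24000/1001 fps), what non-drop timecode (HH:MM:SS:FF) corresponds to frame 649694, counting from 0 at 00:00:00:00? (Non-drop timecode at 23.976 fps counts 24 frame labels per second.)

07:31:10:14

649694 ÷ 24 = 27070 full seconds, remainder 14 frames.
27070 s = 7 h 31 min 10 s.
Timecode: 07:31:10:14.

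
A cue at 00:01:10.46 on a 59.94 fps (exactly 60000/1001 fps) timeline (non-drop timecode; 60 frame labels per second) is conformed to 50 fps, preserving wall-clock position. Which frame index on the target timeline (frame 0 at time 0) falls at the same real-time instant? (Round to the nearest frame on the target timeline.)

frame 3542

Source frame index: (0×3600 + 1×60 + 10) × 60 + 46 = 4246.
Real time: 4246 / (60000/1001) = 2125123/30000 s.
Target frame: (2125123/30000) × (50) = 2125123/600 ≈ 3541.872 → 3542.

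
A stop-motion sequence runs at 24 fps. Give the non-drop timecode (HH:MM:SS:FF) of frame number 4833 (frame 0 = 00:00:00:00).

4833 ÷ 24 = 201 full seconds, remainder 9 frames.
201 s = 0 h 3 min 21 s.
Timecode: 00:03:21:09.

00:03:21:09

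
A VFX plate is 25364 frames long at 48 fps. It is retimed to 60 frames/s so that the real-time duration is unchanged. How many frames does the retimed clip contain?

31705 frames

Target frames = source frames × (target rate / source rate) = 25364 × (60)/(48) = 25364 × 5/4 = 31705.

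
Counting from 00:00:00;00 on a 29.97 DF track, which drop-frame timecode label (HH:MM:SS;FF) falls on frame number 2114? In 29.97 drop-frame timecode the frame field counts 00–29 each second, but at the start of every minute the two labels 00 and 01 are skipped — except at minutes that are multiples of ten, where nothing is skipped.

00:01:10;16

Ten DF minutes hold 17982 frames, so frame 2114 lies in block 0 (frames 0–17981) with 2114 frames into that block.
The block's first minute is 1800 frames and the rest 1798 each; 2114 frames reaches minute 1, so 0 × 18 + 1 × 2 = 2 labels have been skipped so far.
Adding those back, label number 2114 + 2 = 2116 at 30 labels/s is 70 s + 16 f = 0 h 1 min 10 s frame 16, i.e. 00:01:10;16.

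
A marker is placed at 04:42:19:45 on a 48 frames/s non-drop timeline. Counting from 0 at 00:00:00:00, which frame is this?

Total seconds to the label: (4 × 3600 + 42 × 60 + 19) = 16939.
Frame index = 16939 × 48 + 45 = 813117.

813117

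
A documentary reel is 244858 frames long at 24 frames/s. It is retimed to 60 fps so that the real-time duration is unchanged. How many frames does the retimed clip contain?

Target frames = source frames × (target rate / source rate) = 244858 × (60)/(24) = 244858 × 5/2 = 612145.

612145 frames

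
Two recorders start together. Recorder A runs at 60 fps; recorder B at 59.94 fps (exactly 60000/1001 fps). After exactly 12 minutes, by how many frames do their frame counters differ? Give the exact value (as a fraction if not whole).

43200/1001 frames

12 min = 720 s.
A emits 60 × 720 = 43200 frames; B emits 60000/1001 × 720 = 43200000/1001.
Difference = 43200/1001 frames (≈ 43.1568); B is behind A.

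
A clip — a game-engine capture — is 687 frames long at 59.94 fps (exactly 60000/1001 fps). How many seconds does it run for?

Running time = 687 / (60000/1001) = 11.46145 s.

11.46145 seconds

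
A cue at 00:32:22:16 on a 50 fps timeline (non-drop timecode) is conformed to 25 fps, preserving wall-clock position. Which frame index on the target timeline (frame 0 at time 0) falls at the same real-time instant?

Source frame index: (0×3600 + 32×60 + 22) × 50 + 16 = 97116.
Real time: 97116 / (50) = 48558/25 s.
Target frame: (48558/25) × (25) = 48558.

frame 48558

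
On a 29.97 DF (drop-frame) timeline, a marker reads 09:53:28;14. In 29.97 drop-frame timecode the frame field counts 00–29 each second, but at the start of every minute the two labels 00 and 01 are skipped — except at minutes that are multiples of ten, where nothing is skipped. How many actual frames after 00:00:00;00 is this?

As if non-drop at 30 labels/s: (9 × 3600 + 53 × 60 + 28) × 30 + 14 = 1068254.
Minute boundaries passed: 593; those not divisible by 10: 593 − 59 = 534; dropped labels = 2 × 534 = 1068.
Actual frame index = 1068254 − 1068 = 1067186.

1067186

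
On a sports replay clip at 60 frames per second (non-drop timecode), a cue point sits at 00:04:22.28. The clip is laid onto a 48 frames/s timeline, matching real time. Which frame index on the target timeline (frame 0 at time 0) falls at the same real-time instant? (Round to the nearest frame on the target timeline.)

Source frame index: (0×3600 + 4×60 + 22) × 60 + 28 = 15748.
Real time: 15748 / (60) = 3937/15 s.
Target frame: (3937/15) × (48) = 62992/5 ≈ 12598.400 → 12598.

frame 12598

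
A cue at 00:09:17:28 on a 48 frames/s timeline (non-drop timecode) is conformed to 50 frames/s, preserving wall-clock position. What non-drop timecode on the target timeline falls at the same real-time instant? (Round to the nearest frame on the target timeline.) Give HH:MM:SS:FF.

00:09:17:29

Source frame index: (0×3600 + 9×60 + 17) × 48 + 28 = 26764.
Real time: 26764 / (48) = 6691/12 s.
Target frame: (6691/12) × (50) = 167275/6 ≈ 27879.167 → 27879.
At 50 labels/s: frame 27879 → 00:09:17:29.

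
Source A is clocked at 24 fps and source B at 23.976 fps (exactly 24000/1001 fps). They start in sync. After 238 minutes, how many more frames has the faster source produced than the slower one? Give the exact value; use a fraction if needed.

48960/143 frames

238 min = 14280 s.
A emits 24 × 14280 = 342720 frames; B emits 24000/1001 × 14280 = 48960000/143.
Difference = 48960/143 frames (≈ 342.3776); B is behind A.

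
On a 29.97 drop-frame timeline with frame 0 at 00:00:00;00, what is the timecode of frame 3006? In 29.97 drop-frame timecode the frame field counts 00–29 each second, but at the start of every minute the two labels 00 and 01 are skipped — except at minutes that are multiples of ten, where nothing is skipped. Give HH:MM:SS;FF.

00:01:40;08

Each 10-minute DF block holds 10 × 60 × 30 − 9 × 2 = 17982 frames. 3006 ÷ 17982 → 0 full blocks, remainder 3006.
Within the partial block the first minute is 1800 frames and each further minute 1798, so 1 further minute boundary passed. Total skipped labels = 18 × 0 + 2 × 1 = 2.
Non-drop label index = 3006 + 2 = 3008; at 30 labels/s that is 00:01:40:08, i.e. DF 00:01:40;08.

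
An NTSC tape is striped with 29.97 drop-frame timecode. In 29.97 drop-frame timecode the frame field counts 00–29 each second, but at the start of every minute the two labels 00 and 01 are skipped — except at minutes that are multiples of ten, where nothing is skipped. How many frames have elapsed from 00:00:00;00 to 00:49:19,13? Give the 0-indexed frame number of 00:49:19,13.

88693

As if non-drop at 30 labels/s: (0 × 3600 + 49 × 60 + 19) × 30 + 13 = 88783.
Minute boundaries passed: 49; those not divisible by 10: 49 − 4 = 45; dropped labels = 2 × 45 = 90.
Actual frame index = 88783 − 90 = 88693.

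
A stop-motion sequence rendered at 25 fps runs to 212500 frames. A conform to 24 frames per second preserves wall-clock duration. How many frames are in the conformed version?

204000 frames

Target frames = source frames × (target rate / source rate) = 212500 × (24)/(25) = 212500 × 24/25 = 204000.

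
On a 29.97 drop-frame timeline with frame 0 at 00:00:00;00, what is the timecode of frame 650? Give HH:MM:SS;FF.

Ten DF minutes hold 17982 frames, so frame 650 lies in block 0 (frames 0–17981) with 650 frames into that block.
The block's first minute is 1800 frames and the rest 1798 each; 650 frames reaches minute 0, so 0 × 18 + 0 × 2 = 0 labels have been skipped so far.
Adding those back, label number 650 + 0 = 650 at 30 labels/s is 21 s + 20 f = 0 h 0 min 21 s frame 20, i.e. 00:00:21;20.

00:00:21;20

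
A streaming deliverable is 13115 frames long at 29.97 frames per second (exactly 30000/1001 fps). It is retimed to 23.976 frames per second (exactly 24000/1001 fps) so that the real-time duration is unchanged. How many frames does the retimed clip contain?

10492 frames

Target frames = source frames × (target rate / source rate) = 13115 × (24000/1001)/(30000/1001) = 13115 × 4/5 = 10492.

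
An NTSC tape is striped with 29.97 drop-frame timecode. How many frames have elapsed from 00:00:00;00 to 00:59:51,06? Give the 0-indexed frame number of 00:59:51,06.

Complete 10-minute blocks: 5, each 17982 frames → 89910.
Remaining 9 whole minutes in the current block: 1800 + 8 × 1798 = 16184 frames.
Within the current minute: 51 × 30 + 6 − 2 = 1534 (labels ;00/;01 skipped at this minute). Total = 89910 + 16184 + 1534 = 107628.

107628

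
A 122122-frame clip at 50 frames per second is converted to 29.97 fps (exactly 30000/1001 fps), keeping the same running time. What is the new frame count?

73200 frames

Target frames = source frames × (target rate / source rate) = 122122 × (30000/1001)/(50) = 122122 × 600/1001 = 73200.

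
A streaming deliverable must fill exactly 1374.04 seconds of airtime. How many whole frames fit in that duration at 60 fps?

82442 frames

Frames = 1374.04 × 60 = 412212/5 ≈ 82442.4000.
Complete frames: 82442.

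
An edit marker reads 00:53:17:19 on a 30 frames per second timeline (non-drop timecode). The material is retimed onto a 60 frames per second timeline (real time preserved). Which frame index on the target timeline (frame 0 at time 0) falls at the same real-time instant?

frame 191858

Source frame index: (0×3600 + 53×60 + 17) × 30 + 19 = 95929.
Real time: 95929 / (30) = 95929/30 s.
Target frame: (95929/30) × (60) = 191858.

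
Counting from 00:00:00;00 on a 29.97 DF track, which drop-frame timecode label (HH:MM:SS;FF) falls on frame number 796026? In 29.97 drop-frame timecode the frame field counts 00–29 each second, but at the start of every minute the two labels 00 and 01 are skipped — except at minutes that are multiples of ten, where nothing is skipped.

07:22:40;22

Ten DF minutes hold 17982 frames, so frame 796026 lies in block 44 (frames 791208–809189) with 4818 frames into that block.
The block's first minute is 1800 frames and the rest 1798 each; 4818 frames reaches minute 2, so 44 × 18 + 2 × 2 = 796 labels have been skipped so far.
Adding those back, label number 796026 + 796 = 796822 at 30 labels/s is 26560 s + 22 f = 7 h 22 min 40 s frame 22, i.e. 07:22:40;22.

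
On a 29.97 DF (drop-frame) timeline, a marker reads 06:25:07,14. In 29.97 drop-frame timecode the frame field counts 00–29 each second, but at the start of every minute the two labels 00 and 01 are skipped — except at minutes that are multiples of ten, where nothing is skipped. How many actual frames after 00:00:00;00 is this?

Complete 10-minute blocks: 38, each 17982 frames → 683316.
Remaining 5 whole minutes in the current block: 1800 + 4 × 1798 = 8992 frames.
Within the current minute: 7 × 30 + 14 − 2 = 222 (labels ;00/;01 skipped at this minute). Total = 683316 + 8992 + 222 = 692530.

692530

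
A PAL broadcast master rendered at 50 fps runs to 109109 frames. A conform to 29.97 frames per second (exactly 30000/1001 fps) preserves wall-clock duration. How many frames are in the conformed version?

Target frames = source frames × (target rate / source rate) = 109109 × (30000/1001)/(50) = 109109 × 600/1001 = 65400.

65400 frames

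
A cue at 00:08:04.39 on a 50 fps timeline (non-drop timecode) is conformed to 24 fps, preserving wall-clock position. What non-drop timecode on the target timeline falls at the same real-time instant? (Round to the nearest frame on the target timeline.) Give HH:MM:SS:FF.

Source frame index: (0×3600 + 8×60 + 4) × 50 + 39 = 24239.
Real time: 24239 / (50) = 24239/50 s.
Target frame: (24239/50) × (24) = 290868/25 ≈ 11634.720 → 11635.
At 24 labels/s: frame 11635 → 00:08:04:19.

00:08:04:19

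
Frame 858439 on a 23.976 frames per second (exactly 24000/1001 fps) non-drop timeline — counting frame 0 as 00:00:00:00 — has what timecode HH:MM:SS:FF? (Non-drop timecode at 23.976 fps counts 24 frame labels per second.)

858439 ÷ 24 = 35768 full seconds, remainder 7 frames.
35768 s = 9 h 56 min 8 s.
Timecode: 09:56:08:07.

09:56:08:07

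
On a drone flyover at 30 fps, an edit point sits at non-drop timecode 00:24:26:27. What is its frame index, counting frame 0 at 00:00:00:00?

Total seconds to the label: (0 × 3600 + 24 × 60 + 26) = 1466.
Frame index = 1466 × 30 + 27 = 44007.

44007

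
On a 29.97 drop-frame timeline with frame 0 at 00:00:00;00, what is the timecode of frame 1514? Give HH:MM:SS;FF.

Each 10-minute DF block holds 10 × 60 × 30 − 9 × 2 = 17982 frames. 1514 ÷ 17982 → 0 full blocks, remainder 1514.
Within the partial block the first minute is 1800 frames and each further minute 1798, so 0 further minute boundaries passed. Total skipped labels = 18 × 0 + 2 × 0 = 0.
Non-drop label index = 1514 + 0 = 1514; at 30 labels/s that is 00:00:50:14, i.e. DF 00:00:50;14.

00:00:50;14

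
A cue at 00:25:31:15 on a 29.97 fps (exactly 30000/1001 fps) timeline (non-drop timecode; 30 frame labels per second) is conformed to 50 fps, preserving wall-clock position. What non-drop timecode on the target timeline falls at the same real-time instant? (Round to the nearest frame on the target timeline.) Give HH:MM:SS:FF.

00:25:33:02

Source frame index: (0×3600 + 25×60 + 31) × 30 + 15 = 45945.
Real time: 45945 / (30000/1001) = 3066063/2000 s.
Target frame: (3066063/2000) × (50) = 3066063/40 ≈ 76651.575 → 76652.
At 50 labels/s: frame 76652 → 00:25:33:02.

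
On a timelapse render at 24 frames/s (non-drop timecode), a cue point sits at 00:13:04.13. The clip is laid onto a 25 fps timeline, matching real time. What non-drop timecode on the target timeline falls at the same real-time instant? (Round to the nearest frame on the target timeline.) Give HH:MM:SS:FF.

00:13:04:14

Source frame index: (0×3600 + 13×60 + 4) × 24 + 13 = 18829.
Real time: 18829 / (24) = 18829/24 s.
Target frame: (18829/24) × (25) = 470725/24 ≈ 19613.542 → 19614.
At 25 labels/s: frame 19614 → 00:13:04:14.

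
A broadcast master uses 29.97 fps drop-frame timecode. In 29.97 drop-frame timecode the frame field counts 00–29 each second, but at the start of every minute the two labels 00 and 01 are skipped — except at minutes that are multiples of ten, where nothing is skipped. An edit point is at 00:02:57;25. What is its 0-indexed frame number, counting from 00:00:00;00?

As if non-drop at 30 labels/s: (0 × 3600 + 2 × 60 + 57) × 30 + 25 = 5335.
Minute boundaries passed: 2; those not divisible by 10: 2 − 0 = 2; dropped labels = 2 × 2 = 4.
Actual frame index = 5335 − 4 = 5331.

5331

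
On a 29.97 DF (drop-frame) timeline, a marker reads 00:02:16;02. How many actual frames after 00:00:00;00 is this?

4078

As if non-drop at 30 labels/s: (0 × 3600 + 2 × 60 + 16) × 30 + 2 = 4082.
Minute boundaries passed: 2; those not divisible by 10: 2 − 0 = 2; dropped labels = 2 × 2 = 4.
Actual frame index = 4082 − 4 = 4078.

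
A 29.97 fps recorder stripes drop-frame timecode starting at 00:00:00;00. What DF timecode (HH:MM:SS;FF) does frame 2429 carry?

00:01:21;01

Each 10-minute DF block holds 10 × 60 × 30 − 9 × 2 = 17982 frames. 2429 ÷ 17982 → 0 full blocks, remainder 2429.
Within the partial block the first minute is 1800 frames and each further minute 1798, so 1 further minute boundary passed. Total skipped labels = 18 × 0 + 2 × 1 = 2.
Non-drop label index = 2429 + 2 = 2431; at 30 labels/s that is 00:01:21:01, i.e. DF 00:01:21;01.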